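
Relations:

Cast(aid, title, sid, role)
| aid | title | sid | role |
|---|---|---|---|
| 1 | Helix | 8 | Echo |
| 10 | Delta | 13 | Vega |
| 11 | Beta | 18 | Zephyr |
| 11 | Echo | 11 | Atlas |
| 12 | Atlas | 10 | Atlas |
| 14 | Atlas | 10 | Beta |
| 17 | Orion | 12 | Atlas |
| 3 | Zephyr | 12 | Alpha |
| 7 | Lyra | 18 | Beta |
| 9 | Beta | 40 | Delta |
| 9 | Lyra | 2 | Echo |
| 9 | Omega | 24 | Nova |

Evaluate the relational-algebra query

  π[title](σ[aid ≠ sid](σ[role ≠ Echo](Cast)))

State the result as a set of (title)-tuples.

{Atlas, Beta, Delta, Lyra, Omega, Orion, Zephyr}

Selection role ≠ Echo: {(10, Delta, 13, Vega), (11, Beta, 18, Zephyr), (11, Echo, 11, Atlas), (12, Atlas, 10, Atlas), (14, Atlas, 10, Beta), (17, Orion, 12, Atlas), (3, Zephyr, 12, Alpha), (7, Lyra, 18, Beta), (9, Beta, 40, Delta), (9, Omega, 24, Nova)}
Selection aid ≠ sid: {(10, Delta, 13, Vega), (11, Beta, 18, Zephyr), (12, Atlas, 10, Atlas), (14, Atlas, 10, Beta), (17, Orion, 12, Atlas), (3, Zephyr, 12, Alpha), (7, Lyra, 18, Beta), (9, Beta, 40, Delta), (9, Omega, 24, Nova)}
Keep only column(s) title (2 duplicate(s) eliminated): {Atlas, Beta, Delta, Lyra, Omega, Orion, Zephyr}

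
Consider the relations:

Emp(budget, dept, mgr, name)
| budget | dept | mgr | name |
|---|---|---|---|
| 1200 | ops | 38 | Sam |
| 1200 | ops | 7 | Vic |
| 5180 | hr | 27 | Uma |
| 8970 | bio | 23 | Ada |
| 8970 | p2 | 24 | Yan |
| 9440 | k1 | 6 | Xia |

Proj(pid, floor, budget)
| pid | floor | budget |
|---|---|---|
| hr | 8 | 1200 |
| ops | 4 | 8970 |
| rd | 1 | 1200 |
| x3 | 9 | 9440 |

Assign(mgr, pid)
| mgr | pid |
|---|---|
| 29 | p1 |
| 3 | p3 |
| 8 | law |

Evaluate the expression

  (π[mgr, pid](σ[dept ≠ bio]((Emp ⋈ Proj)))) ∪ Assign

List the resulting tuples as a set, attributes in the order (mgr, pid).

{(24, ops), (29, p1), (3, p3), (38, hr), (38, rd), (6, x3), (7, hr), (7, rd), (8, law)}

Emp ⋈ Proj (natural join on budget): {(1200, ops, 38, Sam, hr, 8), (1200, ops, 38, Sam, rd, 1), (1200, ops, 7, Vic, hr, 8), (1200, ops, 7, Vic, rd, 1), (8970, bio, 23, Ada, ops, 4), (8970, p2, 24, Yan, ops, 4), (9440, k1, 6, Xia, x3, 9)}
σ[dept ≠ bio]: keep tuples satisfying dept ≠ bio → {(1200, ops, 38, Sam, hr, 8), (1200, ops, 38, Sam, rd, 1), (1200, ops, 7, Vic, hr, 8), (1200, ops, 7, Vic, rd, 1), (8970, p2, 24, Yan, ops, 4), (9440, k1, 6, Xia, x3, 9)}
Keep only column(s) mgr, pid: {(24, ops), (38, hr), (38, rd), (6, x3), (7, hr), (7, rd)}
Set union of the two operands is {(24, ops), (29, p1), (3, p3), (38, hr), (38, rd), (6, x3), (7, hr), (7, rd), (8, law)}.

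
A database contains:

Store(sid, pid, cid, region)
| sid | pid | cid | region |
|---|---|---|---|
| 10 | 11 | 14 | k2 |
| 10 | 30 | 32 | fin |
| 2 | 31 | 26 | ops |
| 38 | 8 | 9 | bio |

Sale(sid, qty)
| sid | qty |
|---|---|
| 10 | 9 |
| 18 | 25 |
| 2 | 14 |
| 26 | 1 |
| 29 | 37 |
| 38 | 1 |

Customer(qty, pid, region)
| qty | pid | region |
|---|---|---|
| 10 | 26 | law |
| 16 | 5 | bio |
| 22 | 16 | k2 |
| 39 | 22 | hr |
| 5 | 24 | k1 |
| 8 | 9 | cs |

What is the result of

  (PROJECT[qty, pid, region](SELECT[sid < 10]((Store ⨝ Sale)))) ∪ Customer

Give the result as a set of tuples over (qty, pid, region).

{(10, 26, law), (14, 31, ops), (16, 5, bio), (22, 16, k2), (39, 22, hr), (5, 24, k1), (8, 9, cs)}

Natural join on sid: {(10, 11, 14, k2, 9), (10, 30, 32, fin, 9), (2, 31, 26, ops, 14), (38, 8, 9, bio, 1)}
Selection sid < 10: {(2, 31, 26, ops, 14)}
Keep only column(s) qty, pid, region: {(14, 31, ops)}
Union: {(14, 31, ops)} with {(10, 26, law), (16, 5, bio), (22, 16, k2), (39, 22, hr), (5, 24, k1), (8, 9, cs)} → {(10, 26, law), (14, 31, ops), (16, 5, bio), (22, 16, k2), (39, 22, hr), (5, 24, k1), (8, 9, cs)}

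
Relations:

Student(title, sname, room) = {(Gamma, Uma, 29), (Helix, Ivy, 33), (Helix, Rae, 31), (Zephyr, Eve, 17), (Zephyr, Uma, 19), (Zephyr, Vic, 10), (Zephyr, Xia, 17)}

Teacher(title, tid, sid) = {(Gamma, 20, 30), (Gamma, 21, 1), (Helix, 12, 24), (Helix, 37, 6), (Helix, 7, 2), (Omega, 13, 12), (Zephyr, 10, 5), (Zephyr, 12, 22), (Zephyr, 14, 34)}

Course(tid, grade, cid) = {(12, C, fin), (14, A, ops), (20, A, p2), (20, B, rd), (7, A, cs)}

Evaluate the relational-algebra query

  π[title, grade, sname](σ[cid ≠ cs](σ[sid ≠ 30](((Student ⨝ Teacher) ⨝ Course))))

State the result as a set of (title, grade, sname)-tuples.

Joining Student and Teacher on title yields {(Gamma, Uma, 29, 20, 30), (Gamma, Uma, 29, 21, 1), (Helix, Ivy, 33, 12, 24), (Helix, Ivy, 33, 37, 6), (Helix, Ivy, 33, 7, 2), (Helix, Rae, 31, 12, 24), (Helix, Rae, 31, 37, 6), (Helix, Rae, 31, 7, 2), (Zephyr, Eve, 17, 10, 5), (Zephyr, Eve, 17, 12, 22), (Zephyr, Eve, 17, 14, 34), (Zephyr, Uma, 19, 10, 5), (Zephyr, Uma, 19, 12, 22), (Zephyr, Uma, 19, 14, 34), (Zephyr, Vic, 10, 10, 5), (Zephyr, Vic, 10, 12, 22), (Zephyr, Vic, 10, 14, 34), (Zephyr, Xia, 17, 10, 5), (Zephyr, Xia, 17, 12, 22), (Zephyr, Xia, 17, 14, 34)}.
Joining (Student ⨝ Teacher) and Course on tid yields {(Gamma, Uma, 29, 20, 30, A, p2), (Gamma, Uma, 29, 20, 30, B, rd), (Helix, Ivy, 33, 12, 24, C, fin), (Helix, Ivy, 33, 7, 2, A, cs), (Helix, Rae, 31, 12, 24, C, fin), (Helix, Rae, 31, 7, 2, A, cs), (Zephyr, Eve, 17, 12, 22, C, fin), (Zephyr, Eve, 17, 14, 34, A, ops), (Zephyr, Uma, 19, 12, 22, C, fin), (Zephyr, Uma, 19, 14, 34, A, ops), (Zephyr, Vic, 10, 12, 22, C, fin), (Zephyr, Vic, 10, 14, 34, A, ops), (Zephyr, Xia, 17, 12, 22, C, fin), (Zephyr, Xia, 17, 14, 34, A, ops)}.
Filtering on sid ≠ 30 leaves {(Helix, Ivy, 33, 12, 24, C, fin), (Helix, Ivy, 33, 7, 2, A, cs), (Helix, Rae, 31, 12, 24, C, fin), (Helix, Rae, 31, 7, 2, A, cs), (Zephyr, Eve, 17, 12, 22, C, fin), (Zephyr, Eve, 17, 14, 34, A, ops), (Zephyr, Uma, 19, 12, 22, C, fin), (Zephyr, Uma, 19, 14, 34, A, ops), (Zephyr, Vic, 10, 12, 22, C, fin), (Zephyr, Vic, 10, 14, 34, A, ops), (Zephyr, Xia, 17, 12, 22, C, fin), (Zephyr, Xia, 17, 14, 34, A, ops)}.
Filtering on cid ≠ cs leaves {(Helix, Ivy, 33, 12, 24, C, fin), (Helix, Rae, 31, 12, 24, C, fin), (Zephyr, Eve, 17, 12, 22, C, fin), (Zephyr, Eve, 17, 14, 34, A, ops), (Zephyr, Uma, 19, 12, 22, C, fin), (Zephyr, Uma, 19, 14, 34, A, ops), (Zephyr, Vic, 10, 12, 22, C, fin), (Zephyr, Vic, 10, 14, 34, A, ops), (Zephyr, Xia, 17, 12, 22, C, fin), (Zephyr, Xia, 17, 14, 34, A, ops)}.
Keep only column(s) title, grade, sname: {(Helix, C, Ivy), (Helix, C, Rae), (Zephyr, A, Eve), (Zephyr, A, Uma), (Zephyr, A, Vic), (Zephyr, A, Xia), (Zephyr, C, Eve), (Zephyr, C, Uma), (Zephyr, C, Vic), (Zephyr, C, Xia)}

{(Helix, C, Ivy), (Helix, C, Rae), (Zephyr, A, Eve), (Zephyr, A, Uma), (Zephyr, A, Vic), (Zephyr, A, Xia), (Zephyr, C, Eve), (Zephyr, C, Uma), (Zephyr, C, Vic), (Zephyr, C, Xia)}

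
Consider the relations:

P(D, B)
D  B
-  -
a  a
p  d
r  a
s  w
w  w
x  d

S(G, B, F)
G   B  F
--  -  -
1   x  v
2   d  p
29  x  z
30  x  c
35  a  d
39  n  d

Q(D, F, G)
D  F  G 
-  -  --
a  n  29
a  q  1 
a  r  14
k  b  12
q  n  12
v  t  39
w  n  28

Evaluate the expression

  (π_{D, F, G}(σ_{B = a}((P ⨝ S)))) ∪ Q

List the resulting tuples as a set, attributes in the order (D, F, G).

Joining P and S on B yields {(a, a, 35, d), (p, d, 2, p), (r, a, 35, d), (x, d, 2, p)}.
Filtering on B = a leaves {(a, a, 35, d), (r, a, 35, d)}.
Projecting to D, F, G: {(a, d, 35), (r, d, 35)}
Taking the union: {(a, d, 35), (a, n, 29), (a, q, 1), (a, r, 14), (k, b, 12), (q, n, 12), (r, d, 35), (v, t, 39), (w, n, 28)}

{(a, d, 35), (a, n, 29), (a, q, 1), (a, r, 14), (k, b, 12), (q, n, 12), (r, d, 35), (v, t, 39), (w, n, 28)}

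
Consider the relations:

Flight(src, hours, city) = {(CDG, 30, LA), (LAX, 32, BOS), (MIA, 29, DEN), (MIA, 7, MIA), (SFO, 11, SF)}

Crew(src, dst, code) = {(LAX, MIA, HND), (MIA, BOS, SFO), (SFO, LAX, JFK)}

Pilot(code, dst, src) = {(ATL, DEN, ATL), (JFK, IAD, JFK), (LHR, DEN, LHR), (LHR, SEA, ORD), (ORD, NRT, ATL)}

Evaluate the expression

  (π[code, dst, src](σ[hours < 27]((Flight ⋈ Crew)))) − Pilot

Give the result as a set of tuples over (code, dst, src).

{(JFK, LAX, SFO), (SFO, BOS, MIA)}

Flight ⋈ Crew (natural join on src): {(LAX, 32, BOS, MIA, HND), (MIA, 29, DEN, BOS, SFO), (MIA, 7, MIA, BOS, SFO), (SFO, 11, SF, LAX, JFK)}
Filtering on hours < 27 leaves {(MIA, 7, MIA, BOS, SFO), (SFO, 11, SF, LAX, JFK)}.
π_{code, dst, src} gives {(JFK, LAX, SFO), (SFO, BOS, MIA)}.
Set difference of the two operands is {(JFK, LAX, SFO), (SFO, BOS, MIA)}.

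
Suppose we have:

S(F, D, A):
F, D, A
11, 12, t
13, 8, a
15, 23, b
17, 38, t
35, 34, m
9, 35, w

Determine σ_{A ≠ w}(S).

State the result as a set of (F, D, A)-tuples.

{(11, 12, t), (13, 8, a), (15, 23, b), (17, 38, t), (35, 34, m)}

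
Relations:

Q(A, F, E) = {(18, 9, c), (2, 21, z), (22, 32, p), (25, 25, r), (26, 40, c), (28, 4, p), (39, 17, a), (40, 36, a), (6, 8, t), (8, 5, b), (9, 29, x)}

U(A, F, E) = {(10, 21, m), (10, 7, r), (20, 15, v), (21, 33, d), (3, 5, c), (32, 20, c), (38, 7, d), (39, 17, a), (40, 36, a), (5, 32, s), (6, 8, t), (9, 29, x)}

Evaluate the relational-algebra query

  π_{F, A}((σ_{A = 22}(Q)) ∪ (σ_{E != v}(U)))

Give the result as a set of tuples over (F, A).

Selection A = 22: {(22, 32, p)}
Selection E != v: {(10, 21, m), (10, 7, r), (21, 33, d), (3, 5, c), (32, 20, c), (38, 7, d), (39, 17, a), (40, 36, a), (5, 32, s), (6, 8, t), (9, 29, x)}
Union: {(22, 32, p)} with {(10, 21, m), (10, 7, r), (21, 33, d), (3, 5, c), (32, 20, c), (38, 7, d), (39, 17, a), (40, 36, a), (5, 32, s), (6, 8, t), (9, 29, x)} → {(10, 21, m), (10, 7, r), (21, 33, d), (22, 32, p), (3, 5, c), (32, 20, c), (38, 7, d), (39, 17, a), (40, 36, a), (5, 32, s), (6, 8, t), (9, 29, x)}
π[F, A]: project onto (F, A) → {(17, 39), (20, 32), (21, 10), (29, 9), (32, 22), (32, 5), (33, 21), (36, 40), (5, 3), (7, 10), (7, 38), (8, 6)}

{(17, 39), (20, 32), (21, 10), (29, 9), (32, 22), (32, 5), (33, 21), (36, 40), (5, 3), (7, 10), (7, 38), (8, 6)}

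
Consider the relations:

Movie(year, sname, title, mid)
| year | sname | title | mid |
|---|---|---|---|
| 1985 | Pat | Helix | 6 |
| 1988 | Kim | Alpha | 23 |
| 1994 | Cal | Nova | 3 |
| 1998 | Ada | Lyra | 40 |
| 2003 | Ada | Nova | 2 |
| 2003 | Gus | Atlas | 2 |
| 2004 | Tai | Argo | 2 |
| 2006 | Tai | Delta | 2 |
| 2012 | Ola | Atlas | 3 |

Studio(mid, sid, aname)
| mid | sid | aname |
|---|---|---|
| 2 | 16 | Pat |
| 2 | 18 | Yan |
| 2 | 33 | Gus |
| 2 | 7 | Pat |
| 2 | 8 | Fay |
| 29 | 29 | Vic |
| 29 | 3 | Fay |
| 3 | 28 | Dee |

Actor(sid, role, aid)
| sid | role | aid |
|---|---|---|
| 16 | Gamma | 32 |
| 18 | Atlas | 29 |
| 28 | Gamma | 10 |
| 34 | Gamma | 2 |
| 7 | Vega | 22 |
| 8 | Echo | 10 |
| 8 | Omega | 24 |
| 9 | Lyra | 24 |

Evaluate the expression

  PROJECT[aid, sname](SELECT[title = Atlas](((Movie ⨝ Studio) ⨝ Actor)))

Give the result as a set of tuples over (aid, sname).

Natural join on mid: {(1994, Cal, Nova, 3, 28, Dee), (2003, Ada, Nova, 2, 16, Pat), (2003, Ada, Nova, 2, 18, Yan), (2003, Ada, Nova, 2, 33, Gus), (2003, Ada, Nova, 2, 7, Pat), (2003, Ada, Nova, 2, 8, Fay), (2003, Gus, Atlas, 2, 16, Pat), (2003, Gus, Atlas, 2, 18, Yan), (2003, Gus, Atlas, 2, 33, Gus), (2003, Gus, Atlas, 2, 7, Pat), (2003, Gus, Atlas, 2, 8, Fay), (2004, Tai, Argo, 2, 16, Pat), (2004, Tai, Argo, 2, 18, Yan), (2004, Tai, Argo, 2, 33, Gus), (2004, Tai, Argo, 2, 7, Pat), (2004, Tai, Argo, 2, 8, Fay), (2006, Tai, Delta, 2, 16, Pat), (2006, Tai, Delta, 2, 18, Yan), (2006, Tai, Delta, 2, 33, Gus), (2006, Tai, Delta, 2, 7, Pat), (2006, Tai, Delta, 2, 8, Fay), (2012, Ola, Atlas, 3, 28, Dee)}
Natural join on sid: {(1994, Cal, Nova, 3, 28, Dee, Gamma, 10), (2003, Ada, Nova, 2, 16, Pat, Gamma, 32), (2003, Ada, Nova, 2, 18, Yan, Atlas, 29), (2003, Ada, Nova, 2, 7, Pat, Vega, 22), (2003, Ada, Nova, 2, 8, Fay, Echo, 10), (2003, Ada, Nova, 2, 8, Fay, Omega, 24), (2003, Gus, Atlas, 2, 16, Pat, Gamma, 32), (2003, Gus, Atlas, 2, 18, Yan, Atlas, 29), (2003, Gus, Atlas, 2, 7, Pat, Vega, 22), (2003, Gus, Atlas, 2, 8, Fay, Echo, 10), (2003, Gus, Atlas, 2, 8, Fay, Omega, 24), (2004, Tai, Argo, 2, 16, Pat, Gamma, 32), (2004, Tai, Argo, 2, 18, Yan, Atlas, 29), (2004, Tai, Argo, 2, 7, Pat, Vega, 22), (2004, Tai, Argo, 2, 8, Fay, Echo, 10), (2004, Tai, Argo, 2, 8, Fay, Omega, 24), (2006, Tai, Delta, 2, 16, Pat, Gamma, 32), (2006, Tai, Delta, 2, 18, Yan, Atlas, 29), (2006, Tai, Delta, 2, 7, Pat, Vega, 22), (2006, Tai, Delta, 2, 8, Fay, Echo, 10), (2006, Tai, Delta, 2, 8, Fay, Omega, 24), (2012, Ola, Atlas, 3, 28, Dee, Gamma, 10)}
Selection title = Atlas: {(2003, Gus, Atlas, 2, 16, Pat, Gamma, 32), (2003, Gus, Atlas, 2, 18, Yan, Atlas, 29), (2003, Gus, Atlas, 2, 7, Pat, Vega, 22), (2003, Gus, Atlas, 2, 8, Fay, Echo, 10), (2003, Gus, Atlas, 2, 8, Fay, Omega, 24), (2012, Ola, Atlas, 3, 28, Dee, Gamma, 10)}
π_{aid, sname} gives {(10, Gus), (10, Ola), (22, Gus), (24, Gus), (29, Gus), (32, Gus)}.

{(10, Gus), (10, Ola), (22, Gus), (24, Gus), (29, Gus), (32, Gus)}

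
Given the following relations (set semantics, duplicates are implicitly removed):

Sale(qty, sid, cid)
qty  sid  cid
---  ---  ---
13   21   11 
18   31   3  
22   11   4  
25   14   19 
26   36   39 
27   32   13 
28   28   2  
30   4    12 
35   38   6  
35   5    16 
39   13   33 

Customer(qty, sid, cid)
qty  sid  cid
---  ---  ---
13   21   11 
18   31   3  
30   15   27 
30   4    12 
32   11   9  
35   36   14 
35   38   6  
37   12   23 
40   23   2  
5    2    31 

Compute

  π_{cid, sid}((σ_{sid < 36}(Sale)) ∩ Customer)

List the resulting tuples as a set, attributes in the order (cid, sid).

{(11, 21), (12, 4), (3, 31)}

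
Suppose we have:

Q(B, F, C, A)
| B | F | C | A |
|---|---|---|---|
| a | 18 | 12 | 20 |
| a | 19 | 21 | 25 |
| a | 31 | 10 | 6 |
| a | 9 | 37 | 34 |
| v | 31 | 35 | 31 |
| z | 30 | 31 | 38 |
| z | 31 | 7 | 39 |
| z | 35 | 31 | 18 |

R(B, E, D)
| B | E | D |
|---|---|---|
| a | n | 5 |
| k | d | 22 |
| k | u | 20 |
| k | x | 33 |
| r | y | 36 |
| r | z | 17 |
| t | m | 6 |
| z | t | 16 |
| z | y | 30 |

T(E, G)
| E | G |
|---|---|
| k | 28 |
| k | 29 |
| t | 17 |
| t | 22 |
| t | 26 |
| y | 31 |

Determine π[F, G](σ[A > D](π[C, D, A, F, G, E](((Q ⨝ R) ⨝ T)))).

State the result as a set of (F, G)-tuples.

{(30, 17), (30, 22), (30, 26), (30, 31), (31, 17), (31, 22), (31, 26), (31, 31), (35, 17), (35, 22), (35, 26)}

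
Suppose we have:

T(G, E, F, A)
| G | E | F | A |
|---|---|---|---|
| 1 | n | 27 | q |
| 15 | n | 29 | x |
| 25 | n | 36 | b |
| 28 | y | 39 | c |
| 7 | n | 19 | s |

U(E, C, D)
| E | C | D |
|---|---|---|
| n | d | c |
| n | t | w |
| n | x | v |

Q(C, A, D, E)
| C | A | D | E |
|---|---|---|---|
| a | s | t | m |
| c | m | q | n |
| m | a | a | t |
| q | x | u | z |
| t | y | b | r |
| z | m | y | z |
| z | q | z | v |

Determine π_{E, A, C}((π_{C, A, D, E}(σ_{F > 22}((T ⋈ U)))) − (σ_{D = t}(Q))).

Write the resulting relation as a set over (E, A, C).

Joining T and U on E yields {(1, n, 27, q, d, c), (1, n, 27, q, t, w), (1, n, 27, q, x, v), (15, n, 29, x, d, c), (15, n, 29, x, t, w), (15, n, 29, x, x, v), (25, n, 36, b, d, c), (25, n, 36, b, t, w), (25, n, 36, b, x, v), (7, n, 19, s, d, c), (7, n, 19, s, t, w), (7, n, 19, s, x, v)}.
Filtering on F > 22 leaves {(1, n, 27, q, d, c), (1, n, 27, q, t, w), (1, n, 27, q, x, v), (15, n, 29, x, d, c), (15, n, 29, x, t, w), (15, n, 29, x, x, v), (25, n, 36, b, d, c), (25, n, 36, b, t, w), (25, n, 36, b, x, v)}.
Keep only column(s) C, A, D, E: {(d, b, c, n), (d, q, c, n), (d, x, c, n), (t, b, w, n), (t, q, w, n), (t, x, w, n), (x, b, v, n), (x, q, v, n), (x, x, v, n)}
Filtering on D = t leaves {(a, s, t, m)}.
Difference: {(d, b, c, n), (d, q, c, n), (d, x, c, n), (t, b, w, n), (t, q, w, n), (t, x, w, n), (x, b, v, n), (x, q, v, n), (x, x, v, n)} with {(a, s, t, m)} → {(d, b, c, n), (d, q, c, n), (d, x, c, n), (t, b, w, n), (t, q, w, n), (t, x, w, n), (x, b, v, n), (x, q, v, n), (x, x, v, n)}
Keep only column(s) E, A, C: {(n, b, d), (n, b, t), (n, b, x), (n, q, d), (n, q, t), (n, q, x), (n, x, d), (n, x, t), (n, x, x)}

{(n, b, d), (n, b, t), (n, b, x), (n, q, d), (n, q, t), (n, q, x), (n, x, d), (n, x, t), (n, x, x)}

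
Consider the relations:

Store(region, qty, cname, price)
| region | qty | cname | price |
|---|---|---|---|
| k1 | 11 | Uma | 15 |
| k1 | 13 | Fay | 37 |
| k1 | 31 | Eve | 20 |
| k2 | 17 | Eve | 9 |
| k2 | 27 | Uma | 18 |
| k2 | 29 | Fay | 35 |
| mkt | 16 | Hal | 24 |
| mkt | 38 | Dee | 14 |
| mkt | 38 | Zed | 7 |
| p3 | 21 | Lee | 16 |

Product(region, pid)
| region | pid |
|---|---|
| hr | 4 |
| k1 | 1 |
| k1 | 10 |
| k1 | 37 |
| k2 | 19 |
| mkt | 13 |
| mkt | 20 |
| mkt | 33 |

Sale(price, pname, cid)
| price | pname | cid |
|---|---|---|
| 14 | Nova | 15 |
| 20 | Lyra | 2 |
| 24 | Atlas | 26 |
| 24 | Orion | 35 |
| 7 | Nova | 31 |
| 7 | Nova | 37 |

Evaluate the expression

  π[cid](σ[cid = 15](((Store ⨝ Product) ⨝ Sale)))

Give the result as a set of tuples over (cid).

{15}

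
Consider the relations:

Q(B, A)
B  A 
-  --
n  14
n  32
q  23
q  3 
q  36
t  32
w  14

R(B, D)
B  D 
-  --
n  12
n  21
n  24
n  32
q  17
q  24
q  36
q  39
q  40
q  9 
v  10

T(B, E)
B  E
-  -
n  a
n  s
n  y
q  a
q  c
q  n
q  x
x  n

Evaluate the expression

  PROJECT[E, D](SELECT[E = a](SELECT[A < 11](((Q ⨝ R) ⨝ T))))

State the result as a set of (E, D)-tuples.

{(a, 17), (a, 24), (a, 36), (a, 39), (a, 40), (a, 9)}

Q ⋈ R (natural join on B): {(n, 14, 12), (n, 14, 21), (n, 14, 24), (n, 14, 32), (n, 32, 12), (n, 32, 21), (n, 32, 24), (n, 32, 32), (q, 23, 17), (q, 23, 24), (q, 23, 36), (q, 23, 39), (q, 23, 40), (q, 23, 9), (q, 3, 17), (q, 3, 24), (q, 3, 36), (q, 3, 39), (q, 3, 40), (q, 3, 9), (q, 36, 17), (q, 36, 24), (q, 36, 36), (q, 36, 39), (q, 36, 40), (q, 36, 9)}
(Q ⨝ R) ⋈ T (natural join on B): {(n, 14, 12, a), (n, 14, 12, s), (n, 14, 12, y), (n, 14, 21, a), (n, 14, 21, s), (n, 14, 21, y), (n, 14, 24, a), (n, 14, 24, s), (n, 14, 24, y), (n, 14, 32, a), (n, 14, 32, s), (n, 14, 32, y), (n, 32, 12, a), (n, 32, 12, s), (n, 32, 12, y), (n, 32, 21, a), (n, 32, 21, s), (n, 32, 21, y), (n, 32, 24, a), (n, 32, 24, s), (n, 32, 24, y), (n, 32, 32, a), (n, 32, 32, s), (n, 32, 32, y), (q, 23, 17, a), (q, 23, 17, c), (q, 23, 17, n), (q, 23, 17, x), (q, 23, 24, a), (q, 23, 24, c), (q, 23, 24, n), (q, 23, 24, x), (q, 23, 36, a), (q, 23, 36, c), (q, 23, 36, n), (q, 23, 36, x), (q, 23, 39, a), (q, 23, 39, c), (q, 23, 39, n), (q, 23, 39, x), (q, 23, 40, a), (q, 23, 40, c), (q, 23, 40, n), (q, 23, 40, x), (q, 23, 9, a), (q, 23, 9, c), (q, 23, 9, n), (q, 23, 9, x), (q, 3, 17, a), (q, 3, 17, c), (q, 3, 17, n), (q, 3, 17, x), (q, 3, 24, a), (q, 3, 24, c), (q, 3, 24, n), (q, 3, 24, x), (q, 3, 36, a), (q, 3, 36, c), (q, 3, 36, n), (q, 3, 36, x), (q, 3, 39, a), (q, 3, 39, c), (q, 3, 39, n), (q, 3, 39, x), (q, 3, 40, a), (q, 3, 40, c), (q, 3, 40, n), (q, 3, 40, x), (q, 3, 9, a), (q, 3, 9, c), (q, 3, 9, n), (q, 3, 9, x), (q, 36, 17, a), (q, 36, 17, c), (q, 36, 17, n), (q, 36, 17, x), (q, 36, 24, a), (q, 36, 24, c), (q, 36, 24, n), (q, 36, 24, x), (q, 36, 36, a), (q, 36, 36, c), (q, 36, 36, n), (q, 36, 36, x), (q, 36, 39, a), (q, 36, 39, c), (q, 36, 39, n), (q, 36, 39, x), (q, 36, 40, a), (q, 36, 40, c), (q, 36, 40, n), (q, 36, 40, x), (q, 36, 9, a), (q, 36, 9, c), (q, 36, 9, n), (q, 36, 9, x)}
Selection A < 11: {(q, 3, 17, a), (q, 3, 17, c), (q, 3, 17, n), (q, 3, 17, x), (q, 3, 24, a), (q, 3, 24, c), (q, 3, 24, n), (q, 3, 24, x), (q, 3, 36, a), (q, 3, 36, c), (q, 3, 36, n), (q, 3, 36, x), (q, 3, 39, a), (q, 3, 39, c), (q, 3, 39, n), (q, 3, 39, x), (q, 3, 40, a), (q, 3, 40, c), (q, 3, 40, n), (q, 3, 40, x), (q, 3, 9, a), (q, 3, 9, c), (q, 3, 9, n), (q, 3, 9, x)}
Selection E = a: {(q, 3, 17, a), (q, 3, 24, a), (q, 3, 36, a), (q, 3, 39, a), (q, 3, 40, a), (q, 3, 9, a)}
Keep only column(s) E, D: {(a, 17), (a, 24), (a, 36), (a, 39), (a, 40), (a, 9)}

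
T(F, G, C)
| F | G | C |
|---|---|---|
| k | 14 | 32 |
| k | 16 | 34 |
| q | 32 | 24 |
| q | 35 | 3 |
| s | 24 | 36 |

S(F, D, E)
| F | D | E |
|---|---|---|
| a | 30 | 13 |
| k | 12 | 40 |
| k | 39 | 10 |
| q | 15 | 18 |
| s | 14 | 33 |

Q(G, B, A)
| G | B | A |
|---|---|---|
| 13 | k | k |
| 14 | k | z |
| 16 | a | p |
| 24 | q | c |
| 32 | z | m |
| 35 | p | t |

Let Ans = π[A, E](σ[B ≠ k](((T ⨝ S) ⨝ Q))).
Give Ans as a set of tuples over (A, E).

{(c, 33), (m, 18), (p, 10), (p, 40), (t, 18)}

T ⋈ S (natural join on F): {(k, 14, 32, 12, 40), (k, 14, 32, 39, 10), (k, 16, 34, 12, 40), (k, 16, 34, 39, 10), (q, 32, 24, 15, 18), (q, 35, 3, 15, 18), (s, 24, 36, 14, 33)}
(T ⨝ S) ⋈ Q (natural join on G): {(k, 14, 32, 12, 40, k, z), (k, 14, 32, 39, 10, k, z), (k, 16, 34, 12, 40, a, p), (k, 16, 34, 39, 10, a, p), (q, 32, 24, 15, 18, z, m), (q, 35, 3, 15, 18, p, t), (s, 24, 36, 14, 33, q, c)}
Filtering on B ≠ k leaves {(k, 16, 34, 12, 40, a, p), (k, 16, 34, 39, 10, a, p), (q, 32, 24, 15, 18, z, m), (q, 35, 3, 15, 18, p, t), (s, 24, 36, 14, 33, q, c)}.
π_{A, E} gives {(c, 33), (m, 18), (p, 10), (p, 40), (t, 18)}.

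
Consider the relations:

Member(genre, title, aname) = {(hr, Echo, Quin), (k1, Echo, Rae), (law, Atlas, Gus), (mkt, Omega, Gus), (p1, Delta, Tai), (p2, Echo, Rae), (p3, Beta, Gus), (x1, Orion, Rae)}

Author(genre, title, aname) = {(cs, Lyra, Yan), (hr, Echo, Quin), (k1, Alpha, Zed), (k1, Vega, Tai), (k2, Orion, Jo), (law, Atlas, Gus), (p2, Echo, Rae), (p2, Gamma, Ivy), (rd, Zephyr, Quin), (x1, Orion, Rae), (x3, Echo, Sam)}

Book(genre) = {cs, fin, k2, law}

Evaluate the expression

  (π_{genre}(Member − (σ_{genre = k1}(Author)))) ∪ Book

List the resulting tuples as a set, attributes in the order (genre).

Selection genre = k1: {(k1, Alpha, Zed), (k1, Vega, Tai)}
Set difference of the two operands is {(hr, Echo, Quin), (k1, Echo, Rae), (law, Atlas, Gus), (mkt, Omega, Gus), (p1, Delta, Tai), (p2, Echo, Rae), (p3, Beta, Gus), (x1, Orion, Rae)}.
Projecting to genre: {hr, k1, law, mkt, p1, p2, p3, x1}
Set union of the two operands is {cs, fin, hr, k1, k2, law, mkt, p1, p2, p3, x1}.

{cs, fin, hr, k1, k2, law, mkt, p1, p2, p3, x1}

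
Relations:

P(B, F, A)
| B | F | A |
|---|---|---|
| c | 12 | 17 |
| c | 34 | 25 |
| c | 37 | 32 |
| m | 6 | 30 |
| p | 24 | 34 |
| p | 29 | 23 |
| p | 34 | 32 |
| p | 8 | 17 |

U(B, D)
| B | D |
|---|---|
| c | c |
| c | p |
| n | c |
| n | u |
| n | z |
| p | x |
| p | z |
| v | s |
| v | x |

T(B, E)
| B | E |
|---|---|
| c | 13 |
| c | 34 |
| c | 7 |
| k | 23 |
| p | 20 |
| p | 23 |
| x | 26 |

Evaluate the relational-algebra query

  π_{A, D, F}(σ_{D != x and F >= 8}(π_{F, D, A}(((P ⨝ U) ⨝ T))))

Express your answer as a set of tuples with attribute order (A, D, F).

{(17, c, 12), (17, p, 12), (17, z, 8), (23, z, 29), (25, c, 34), (25, p, 34), (32, c, 37), (32, p, 37), (32, z, 34), (34, z, 24)}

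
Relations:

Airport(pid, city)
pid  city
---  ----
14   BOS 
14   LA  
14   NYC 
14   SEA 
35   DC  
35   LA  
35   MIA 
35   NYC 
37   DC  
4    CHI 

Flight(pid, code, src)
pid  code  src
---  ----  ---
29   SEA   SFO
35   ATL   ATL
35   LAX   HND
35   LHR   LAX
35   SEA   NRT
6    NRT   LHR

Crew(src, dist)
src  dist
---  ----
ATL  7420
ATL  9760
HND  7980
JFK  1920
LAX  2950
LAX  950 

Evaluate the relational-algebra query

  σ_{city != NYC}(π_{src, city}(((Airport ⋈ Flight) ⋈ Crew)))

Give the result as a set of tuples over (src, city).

{(ATL, DC), (ATL, LA), (ATL, MIA), (HND, DC), (HND, LA), (HND, MIA), (LAX, DC), (LAX, LA), (LAX, MIA)}

Airport ⋈ Flight (natural join on pid): {(35, DC, ATL, ATL), (35, DC, LAX, HND), (35, DC, LHR, LAX), (35, DC, SEA, NRT), (35, LA, ATL, ATL), (35, LA, LAX, HND), (35, LA, LHR, LAX), (35, LA, SEA, NRT), (35, MIA, ATL, ATL), (35, MIA, LAX, HND), (35, MIA, LHR, LAX), (35, MIA, SEA, NRT), (35, NYC, ATL, ATL), (35, NYC, LAX, HND), (35, NYC, LHR, LAX), (35, NYC, SEA, NRT)}
(Airport ⋈ Flight) ⋈ Crew (natural join on src): {(35, DC, ATL, ATL, 7420), (35, DC, ATL, ATL, 9760), (35, DC, LAX, HND, 7980), (35, DC, LHR, LAX, 2950), (35, DC, LHR, LAX, 950), (35, LA, ATL, ATL, 7420), (35, LA, ATL, ATL, 9760), (35, LA, LAX, HND, 7980), (35, LA, LHR, LAX, 2950), (35, LA, LHR, LAX, 950), (35, MIA, ATL, ATL, 7420), (35, MIA, ATL, ATL, 9760), (35, MIA, LAX, HND, 7980), (35, MIA, LHR, LAX, 2950), (35, MIA, LHR, LAX, 950), (35, NYC, ATL, ATL, 7420), (35, NYC, ATL, ATL, 9760), (35, NYC, LAX, HND, 7980), (35, NYC, LHR, LAX, 2950), (35, NYC, LHR, LAX, 950)}
π_{src, city} gives {(ATL, DC), (ATL, LA), (ATL, MIA), (ATL, NYC), (HND, DC), (HND, LA), (HND, MIA), (HND, NYC), (LAX, DC), (LAX, LA), (LAX, MIA), (LAX, NYC)} (8 duplicate(s) eliminated).
Selection city != NYC: {(ATL, DC), (ATL, LA), (ATL, MIA), (HND, DC), (HND, LA), (HND, MIA), (LAX, DC), (LAX, LA), (LAX, MIA)}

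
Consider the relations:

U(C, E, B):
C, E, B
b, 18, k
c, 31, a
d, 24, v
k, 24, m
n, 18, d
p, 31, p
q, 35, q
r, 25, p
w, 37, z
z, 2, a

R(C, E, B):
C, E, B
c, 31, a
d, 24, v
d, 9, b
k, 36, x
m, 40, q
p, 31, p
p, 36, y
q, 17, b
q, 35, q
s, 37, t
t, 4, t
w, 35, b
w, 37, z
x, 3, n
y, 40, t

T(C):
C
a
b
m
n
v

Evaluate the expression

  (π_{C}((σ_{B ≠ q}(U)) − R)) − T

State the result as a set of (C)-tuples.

{k, r, z}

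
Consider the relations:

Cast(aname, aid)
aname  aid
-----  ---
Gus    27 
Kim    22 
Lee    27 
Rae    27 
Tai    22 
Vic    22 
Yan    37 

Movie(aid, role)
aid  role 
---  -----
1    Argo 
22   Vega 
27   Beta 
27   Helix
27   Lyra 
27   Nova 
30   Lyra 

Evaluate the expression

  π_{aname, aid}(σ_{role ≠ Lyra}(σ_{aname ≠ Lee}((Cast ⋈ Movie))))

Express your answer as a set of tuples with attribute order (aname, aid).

Cast ⋈ Movie (natural join on aid): {(Gus, 27, Beta), (Gus, 27, Helix), (Gus, 27, Lyra), (Gus, 27, Nova), (Kim, 22, Vega), (Lee, 27, Beta), (Lee, 27, Helix), (Lee, 27, Lyra), (Lee, 27, Nova), (Rae, 27, Beta), (Rae, 27, Helix), (Rae, 27, Lyra), (Rae, 27, Nova), (Tai, 22, Vega), (Vic, 22, Vega)}
σ[aname ≠ Lee]: keep tuples satisfying aname ≠ Lee → {(Gus, 27, Beta), (Gus, 27, Helix), (Gus, 27, Lyra), (Gus, 27, Nova), (Kim, 22, Vega), (Rae, 27, Beta), (Rae, 27, Helix), (Rae, 27, Lyra), (Rae, 27, Nova), (Tai, 22, Vega), (Vic, 22, Vega)}
σ[role ≠ Lyra]: keep tuples satisfying role ≠ Lyra → {(Gus, 27, Beta), (Gus, 27, Helix), (Gus, 27, Nova), (Kim, 22, Vega), (Rae, 27, Beta), (Rae, 27, Helix), (Rae, 27, Nova), (Tai, 22, Vega), (Vic, 22, Vega)}
π[aname, aid]: project onto (aname, aid) (4 duplicate(s) eliminated) → {(Gus, 27), (Kim, 22), (Rae, 27), (Tai, 22), (Vic, 22)}

{(Gus, 27), (Kim, 22), (Rae, 27), (Tai, 22), (Vic, 22)}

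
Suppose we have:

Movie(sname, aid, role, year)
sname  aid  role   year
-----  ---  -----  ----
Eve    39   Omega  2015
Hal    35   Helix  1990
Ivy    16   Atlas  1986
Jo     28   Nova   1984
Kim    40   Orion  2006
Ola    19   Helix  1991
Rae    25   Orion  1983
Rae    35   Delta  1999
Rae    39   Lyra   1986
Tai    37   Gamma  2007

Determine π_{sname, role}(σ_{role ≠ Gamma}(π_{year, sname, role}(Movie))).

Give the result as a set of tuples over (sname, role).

{(Eve, Omega), (Hal, Helix), (Ivy, Atlas), (Jo, Nova), (Kim, Orion), (Ola, Helix), (Rae, Delta), (Rae, Lyra), (Rae, Orion)}

Keep only column(s) year, sname, role: {(1983, Rae, Orion), (1984, Jo, Nova), (1986, Ivy, Atlas), (1986, Rae, Lyra), (1990, Hal, Helix), (1991, Ola, Helix), (1999, Rae, Delta), (2006, Kim, Orion), (2007, Tai, Gamma), (2015, Eve, Omega)}
Selection role ≠ Gamma: {(1983, Rae, Orion), (1984, Jo, Nova), (1986, Ivy, Atlas), (1986, Rae, Lyra), (1990, Hal, Helix), (1991, Ola, Helix), (1999, Rae, Delta), (2006, Kim, Orion), (2015, Eve, Omega)}
Keep only column(s) sname, role: {(Eve, Omega), (Hal, Helix), (Ivy, Atlas), (Jo, Nova), (Kim, Orion), (Ola, Helix), (Rae, Delta), (Rae, Lyra), (Rae, Orion)}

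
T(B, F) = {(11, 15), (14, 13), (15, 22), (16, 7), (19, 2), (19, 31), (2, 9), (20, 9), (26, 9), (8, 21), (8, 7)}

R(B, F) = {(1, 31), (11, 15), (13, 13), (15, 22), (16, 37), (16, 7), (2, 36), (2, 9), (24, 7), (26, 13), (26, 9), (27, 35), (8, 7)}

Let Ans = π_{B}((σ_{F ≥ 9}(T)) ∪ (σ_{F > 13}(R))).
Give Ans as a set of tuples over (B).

{1, 11, 14, 15, 16, 19, 2, 20, 26, 27, 8}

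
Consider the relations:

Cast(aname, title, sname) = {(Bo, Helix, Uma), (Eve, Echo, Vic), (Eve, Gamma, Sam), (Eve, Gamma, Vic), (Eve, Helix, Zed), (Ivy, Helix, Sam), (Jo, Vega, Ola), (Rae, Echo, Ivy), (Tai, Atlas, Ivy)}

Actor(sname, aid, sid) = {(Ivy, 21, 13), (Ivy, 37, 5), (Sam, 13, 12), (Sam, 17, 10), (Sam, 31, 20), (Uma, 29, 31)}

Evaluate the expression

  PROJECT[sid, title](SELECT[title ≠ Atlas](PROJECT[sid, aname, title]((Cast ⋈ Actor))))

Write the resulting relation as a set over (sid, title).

Cast ⋈ Actor (natural join on sname): {(Bo, Helix, Uma, 29, 31), (Eve, Gamma, Sam, 13, 12), (Eve, Gamma, Sam, 17, 10), (Eve, Gamma, Sam, 31, 20), (Ivy, Helix, Sam, 13, 12), (Ivy, Helix, Sam, 17, 10), (Ivy, Helix, Sam, 31, 20), (Rae, Echo, Ivy, 21, 13), (Rae, Echo, Ivy, 37, 5), (Tai, Atlas, Ivy, 21, 13), (Tai, Atlas, Ivy, 37, 5)}
π[sid, aname, title]: project onto (sid, aname, title) → {(10, Eve, Gamma), (10, Ivy, Helix), (12, Eve, Gamma), (12, Ivy, Helix), (13, Rae, Echo), (13, Tai, Atlas), (20, Eve, Gamma), (20, Ivy, Helix), (31, Bo, Helix), (5, Rae, Echo), (5, Tai, Atlas)}
Apply σ_{title ≠ Atlas}; surviving tuples: {(10, Eve, Gamma), (10, Ivy, Helix), (12, Eve, Gamma), (12, Ivy, Helix), (13, Rae, Echo), (20, Eve, Gamma), (20, Ivy, Helix), (31, Bo, Helix), (5, Rae, Echo)}
π[sid, title]: project onto (sid, title) → {(10, Gamma), (10, Helix), (12, Gamma), (12, Helix), (13, Echo), (20, Gamma), (20, Helix), (31, Helix), (5, Echo)}

{(10, Gamma), (10, Helix), (12, Gamma), (12, Helix), (13, Echo), (20, Gamma), (20, Helix), (31, Helix), (5, Echo)}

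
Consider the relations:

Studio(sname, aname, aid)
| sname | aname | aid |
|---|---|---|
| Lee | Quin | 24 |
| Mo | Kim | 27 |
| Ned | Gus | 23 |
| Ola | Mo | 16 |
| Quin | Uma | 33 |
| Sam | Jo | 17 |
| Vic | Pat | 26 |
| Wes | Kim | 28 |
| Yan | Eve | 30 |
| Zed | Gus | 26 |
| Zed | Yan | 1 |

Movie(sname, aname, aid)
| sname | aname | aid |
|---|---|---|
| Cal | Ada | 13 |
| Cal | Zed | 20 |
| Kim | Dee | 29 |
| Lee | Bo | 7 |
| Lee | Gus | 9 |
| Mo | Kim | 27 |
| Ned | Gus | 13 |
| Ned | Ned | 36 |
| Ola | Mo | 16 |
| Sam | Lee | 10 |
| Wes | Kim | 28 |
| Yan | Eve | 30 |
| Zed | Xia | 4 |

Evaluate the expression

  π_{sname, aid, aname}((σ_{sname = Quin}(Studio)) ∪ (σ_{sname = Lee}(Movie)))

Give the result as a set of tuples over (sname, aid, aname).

Selection sname = Quin: {(Quin, Uma, 33)}
Selection sname = Lee: {(Lee, Bo, 7), (Lee, Gus, 9)}
Union: {(Quin, Uma, 33)} with {(Lee, Bo, 7), (Lee, Gus, 9)} → {(Lee, Bo, 7), (Lee, Gus, 9), (Quin, Uma, 33)}
Projecting to sname, aid, aname: {(Lee, 7, Bo), (Lee, 9, Gus), (Quin, 33, Uma)}

{(Lee, 7, Bo), (Lee, 9, Gus), (Quin, 33, Uma)}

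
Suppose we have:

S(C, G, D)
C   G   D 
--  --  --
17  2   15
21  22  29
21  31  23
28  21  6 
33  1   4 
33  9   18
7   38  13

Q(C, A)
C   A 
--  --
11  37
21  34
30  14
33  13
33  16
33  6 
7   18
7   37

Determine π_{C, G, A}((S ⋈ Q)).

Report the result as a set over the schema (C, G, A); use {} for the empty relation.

{(21, 22, 34), (21, 31, 34), (33, 1, 13), (33, 1, 16), (33, 1, 6), (33, 9, 13), (33, 9, 16), (33, 9, 6), (7, 38, 18), (7, 38, 37)}

S ⋈ Q (natural join on C): {(21, 22, 29, 34), (21, 31, 23, 34), (33, 1, 4, 13), (33, 1, 4, 16), (33, 1, 4, 6), (33, 9, 18, 13), (33, 9, 18, 16), (33, 9, 18, 6), (7, 38, 13, 18), (7, 38, 13, 37)}
π[C, G, A]: project onto (C, G, A) → {(21, 22, 34), (21, 31, 34), (33, 1, 13), (33, 1, 16), (33, 1, 6), (33, 9, 13), (33, 9, 16), (33, 9, 6), (7, 38, 18), (7, 38, 37)}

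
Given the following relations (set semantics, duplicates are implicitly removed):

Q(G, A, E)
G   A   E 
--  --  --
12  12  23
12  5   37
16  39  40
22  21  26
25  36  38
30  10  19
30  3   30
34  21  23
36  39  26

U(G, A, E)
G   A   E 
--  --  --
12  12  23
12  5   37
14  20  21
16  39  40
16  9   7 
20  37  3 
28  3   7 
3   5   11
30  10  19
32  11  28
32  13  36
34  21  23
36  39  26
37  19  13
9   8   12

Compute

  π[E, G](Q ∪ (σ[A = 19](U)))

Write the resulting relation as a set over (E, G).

Filtering on A = 19 leaves {(37, 19, 13)}.
Taking the union: {(12, 12, 23), (12, 5, 37), (16, 39, 40), (22, 21, 26), (25, 36, 38), (30, 10, 19), (30, 3, 30), (34, 21, 23), (36, 39, 26), (37, 19, 13)}
π[E, G]: project onto (E, G) → {(13, 37), (19, 30), (23, 12), (23, 34), (26, 22), (26, 36), (30, 30), (37, 12), (38, 25), (40, 16)}

{(13, 37), (19, 30), (23, 12), (23, 34), (26, 22), (26, 36), (30, 30), (37, 12), (38, 25), (40, 16)}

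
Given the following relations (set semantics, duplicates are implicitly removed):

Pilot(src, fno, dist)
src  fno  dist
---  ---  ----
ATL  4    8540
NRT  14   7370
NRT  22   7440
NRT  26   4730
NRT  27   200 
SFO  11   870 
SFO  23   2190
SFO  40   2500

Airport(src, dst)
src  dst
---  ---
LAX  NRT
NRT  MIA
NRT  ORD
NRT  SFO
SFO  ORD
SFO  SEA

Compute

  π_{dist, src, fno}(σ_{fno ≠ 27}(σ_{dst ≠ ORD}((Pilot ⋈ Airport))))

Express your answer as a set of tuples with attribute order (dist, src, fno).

{(2190, SFO, 23), (2500, SFO, 40), (4730, NRT, 26), (7370, NRT, 14), (7440, NRT, 22), (870, SFO, 11)}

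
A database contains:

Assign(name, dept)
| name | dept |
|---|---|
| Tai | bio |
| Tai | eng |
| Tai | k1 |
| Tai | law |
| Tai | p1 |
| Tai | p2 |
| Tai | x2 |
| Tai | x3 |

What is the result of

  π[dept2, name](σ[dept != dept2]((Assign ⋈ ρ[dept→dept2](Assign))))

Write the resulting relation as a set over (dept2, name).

{(bio, Tai), (eng, Tai), (k1, Tai), (law, Tai), (p1, Tai), (p2, Tai), (x2, Tai), (x3, Tai)}

ρ[dept→dept2]: schema becomes (name, dept2); tuples unchanged.
Natural join on name: {(Tai, bio, bio), (Tai, bio, eng), (Tai, bio, k1), (Tai, bio, law), (Tai, bio, p1), (Tai, bio, p2), (Tai, bio, x2), (Tai, bio, x3), (Tai, eng, bio), (Tai, eng, eng), (Tai, eng, k1), (Tai, eng, law), (Tai, eng, p1), (Tai, eng, p2), (Tai, eng, x2), (Tai, eng, x3), (Tai, k1, bio), (Tai, k1, eng), (Tai, k1, k1), (Tai, k1, law), (Tai, k1, p1), (Tai, k1, p2), (Tai, k1, x2), (Tai, k1, x3), (Tai, law, bio), (Tai, law, eng), (Tai, law, k1), (Tai, law, law), (Tai, law, p1), (Tai, law, p2), (Tai, law, x2), (Tai, law, x3), (Tai, p1, bio), (Tai, p1, eng), (Tai, p1, k1), (Tai, p1, law), (Tai, p1, p1), (Tai, p1, p2), (Tai, p1, x2), (Tai, p1, x3), (Tai, p2, bio), (Tai, p2, eng), (Tai, p2, k1), (Tai, p2, law), (Tai, p2, p1), (Tai, p2, p2), (Tai, p2, x2), (Tai, p2, x3), (Tai, x2, bio), (Tai, x2, eng), (Tai, x2, k1), (Tai, x2, law), (Tai, x2, p1), (Tai, x2, p2), (Tai, x2, x2), (Tai, x2, x3), (Tai, x3, bio), (Tai, x3, eng), (Tai, x3, k1), (Tai, x3, law), (Tai, x3, p1), (Tai, x3, p2), (Tai, x3, x2), (Tai, x3, x3)}
Filtering on dept != dept2 leaves {(Tai, bio, eng), (Tai, bio, k1), (Tai, bio, law), (Tai, bio, p1), (Tai, bio, p2), (Tai, bio, x2), (Tai, bio, x3), (Tai, eng, bio), (Tai, eng, k1), (Tai, eng, law), (Tai, eng, p1), (Tai, eng, p2), (Tai, eng, x2), (Tai, eng, x3), (Tai, k1, bio), (Tai, k1, eng), (Tai, k1, law), (Tai, k1, p1), (Tai, k1, p2), (Tai, k1, x2), (Tai, k1, x3), (Tai, law, bio), (Tai, law, eng), (Tai, law, k1), (Tai, law, p1), (Tai, law, p2), (Tai, law, x2), (Tai, law, x3), (Tai, p1, bio), (Tai, p1, eng), (Tai, p1, k1), (Tai, p1, law), (Tai, p1, p2), (Tai, p1, x2), (Tai, p1, x3), (Tai, p2, bio), (Tai, p2, eng), (Tai, p2, k1), (Tai, p2, law), (Tai, p2, p1), (Tai, p2, x2), (Tai, p2, x3), (Tai, x2, bio), (Tai, x2, eng), (Tai, x2, k1), (Tai, x2, law), (Tai, x2, p1), (Tai, x2, p2), (Tai, x2, x3), (Tai, x3, bio), (Tai, x3, eng), (Tai, x3, k1), (Tai, x3, law), (Tai, x3, p1), (Tai, x3, p2), (Tai, x3, x2)}.
π[dept2, name]: project onto (dept2, name) (48 duplicate(s) eliminated) → {(bio, Tai), (eng, Tai), (k1, Tai), (law, Tai), (p1, Tai), (p2, Tai), (x2, Tai), (x3, Tai)}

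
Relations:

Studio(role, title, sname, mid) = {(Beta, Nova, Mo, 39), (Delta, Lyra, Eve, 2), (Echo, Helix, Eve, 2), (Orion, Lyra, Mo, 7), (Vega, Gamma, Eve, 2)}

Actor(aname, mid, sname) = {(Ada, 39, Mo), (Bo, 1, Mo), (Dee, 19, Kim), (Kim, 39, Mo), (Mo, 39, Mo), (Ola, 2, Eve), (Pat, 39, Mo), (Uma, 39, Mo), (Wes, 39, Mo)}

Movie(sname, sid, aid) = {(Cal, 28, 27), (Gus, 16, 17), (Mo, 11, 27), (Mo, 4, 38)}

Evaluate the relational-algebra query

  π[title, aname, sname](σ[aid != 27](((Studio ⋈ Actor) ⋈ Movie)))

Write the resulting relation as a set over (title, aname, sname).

Natural join on sname, mid: {(Beta, Nova, Mo, 39, Ada), (Beta, Nova, Mo, 39, Kim), (Beta, Nova, Mo, 39, Mo), (Beta, Nova, Mo, 39, Pat), (Beta, Nova, Mo, 39, Uma), (Beta, Nova, Mo, 39, Wes), (Delta, Lyra, Eve, 2, Ola), (Echo, Helix, Eve, 2, Ola), (Vega, Gamma, Eve, 2, Ola)}
Natural join on sname: {(Beta, Nova, Mo, 39, Ada, 11, 27), (Beta, Nova, Mo, 39, Ada, 4, 38), (Beta, Nova, Mo, 39, Kim, 11, 27), (Beta, Nova, Mo, 39, Kim, 4, 38), (Beta, Nova, Mo, 39, Mo, 11, 27), (Beta, Nova, Mo, 39, Mo, 4, 38), (Beta, Nova, Mo, 39, Pat, 11, 27), (Beta, Nova, Mo, 39, Pat, 4, 38), (Beta, Nova, Mo, 39, Uma, 11, 27), (Beta, Nova, Mo, 39, Uma, 4, 38), (Beta, Nova, Mo, 39, Wes, 11, 27), (Beta, Nova, Mo, 39, Wes, 4, 38)}
σ[aid != 27]: keep tuples satisfying aid != 27 → {(Beta, Nova, Mo, 39, Ada, 4, 38), (Beta, Nova, Mo, 39, Kim, 4, 38), (Beta, Nova, Mo, 39, Mo, 4, 38), (Beta, Nova, Mo, 39, Pat, 4, 38), (Beta, Nova, Mo, 39, Uma, 4, 38), (Beta, Nova, Mo, 39, Wes, 4, 38)}
π[title, aname, sname]: project onto (title, aname, sname) → {(Nova, Ada, Mo), (Nova, Kim, Mo), (Nova, Mo, Mo), (Nova, Pat, Mo), (Nova, Uma, Mo), (Nova, Wes, Mo)}

{(Nova, Ada, Mo), (Nova, Kim, Mo), (Nova, Mo, Mo), (Nova, Pat, Mo), (Nova, Uma, Mo), (Nova, Wes, Mo)}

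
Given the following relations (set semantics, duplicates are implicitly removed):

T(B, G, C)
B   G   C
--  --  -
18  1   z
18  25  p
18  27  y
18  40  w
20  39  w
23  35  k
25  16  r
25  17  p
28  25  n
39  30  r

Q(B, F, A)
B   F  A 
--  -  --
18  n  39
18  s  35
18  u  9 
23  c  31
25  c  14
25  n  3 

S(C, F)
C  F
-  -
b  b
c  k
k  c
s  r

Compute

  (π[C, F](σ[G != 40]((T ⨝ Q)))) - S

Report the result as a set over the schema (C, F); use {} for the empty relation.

Natural join on B: {(18, 1, z, n, 39), (18, 1, z, s, 35), (18, 1, z, u, 9), (18, 25, p, n, 39), (18, 25, p, s, 35), (18, 25, p, u, 9), (18, 27, y, n, 39), (18, 27, y, s, 35), (18, 27, y, u, 9), (18, 40, w, n, 39), (18, 40, w, s, 35), (18, 40, w, u, 9), (23, 35, k, c, 31), (25, 16, r, c, 14), (25, 16, r, n, 3), (25, 17, p, c, 14), (25, 17, p, n, 3)}
Selection G != 40: {(18, 1, z, n, 39), (18, 1, z, s, 35), (18, 1, z, u, 9), (18, 25, p, n, 39), (18, 25, p, s, 35), (18, 25, p, u, 9), (18, 27, y, n, 39), (18, 27, y, s, 35), (18, 27, y, u, 9), (23, 35, k, c, 31), (25, 16, r, c, 14), (25, 16, r, n, 3), (25, 17, p, c, 14), (25, 17, p, n, 3)}
Keep only column(s) C, F (1 duplicate(s) eliminated): {(k, c), (p, c), (p, n), (p, s), (p, u), (r, c), (r, n), (y, n), (y, s), (y, u), (z, n), (z, s), (z, u)}
Taking the difference: {(p, c), (p, n), (p, s), (p, u), (r, c), (r, n), (y, n), (y, s), (y, u), (z, n), (z, s), (z, u)}

{(p, c), (p, n), (p, s), (p, u), (r, c), (r, n), (y, n), (y, s), (y, u), (z, n), (z, s), (z, u)}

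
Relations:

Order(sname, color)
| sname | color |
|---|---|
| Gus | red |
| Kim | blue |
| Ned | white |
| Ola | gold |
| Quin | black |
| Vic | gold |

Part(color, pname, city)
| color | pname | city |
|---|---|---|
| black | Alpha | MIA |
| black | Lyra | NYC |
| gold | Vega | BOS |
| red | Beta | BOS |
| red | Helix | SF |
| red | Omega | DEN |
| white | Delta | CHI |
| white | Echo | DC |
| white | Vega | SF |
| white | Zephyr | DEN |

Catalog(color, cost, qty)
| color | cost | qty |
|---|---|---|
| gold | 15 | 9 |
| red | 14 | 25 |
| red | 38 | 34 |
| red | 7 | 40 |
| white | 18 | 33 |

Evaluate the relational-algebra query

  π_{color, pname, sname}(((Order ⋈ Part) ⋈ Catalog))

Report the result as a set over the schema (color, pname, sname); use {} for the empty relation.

Order ⋈ Part (natural join on color): {(Gus, red, Beta, BOS), (Gus, red, Helix, SF), (Gus, red, Omega, DEN), (Ned, white, Delta, CHI), (Ned, white, Echo, DC), (Ned, white, Vega, SF), (Ned, white, Zephyr, DEN), (Ola, gold, Vega, BOS), (Quin, black, Alpha, MIA), (Quin, black, Lyra, NYC), (Vic, gold, Vega, BOS)}
(Order ⋈ Part) ⋈ Catalog (natural join on color): {(Gus, red, Beta, BOS, 14, 25), (Gus, red, Beta, BOS, 38, 34), (Gus, red, Beta, BOS, 7, 40), (Gus, red, Helix, SF, 14, 25), (Gus, red, Helix, SF, 38, 34), (Gus, red, Helix, SF, 7, 40), (Gus, red, Omega, DEN, 14, 25), (Gus, red, Omega, DEN, 38, 34), (Gus, red, Omega, DEN, 7, 40), (Ned, white, Delta, CHI, 18, 33), (Ned, white, Echo, DC, 18, 33), (Ned, white, Vega, SF, 18, 33), (Ned, white, Zephyr, DEN, 18, 33), (Ola, gold, Vega, BOS, 15, 9), (Vic, gold, Vega, BOS, 15, 9)}
π[color, pname, sname]: project onto (color, pname, sname) (6 duplicate(s) eliminated) → {(gold, Vega, Ola), (gold, Vega, Vic), (red, Beta, Gus), (red, Helix, Gus), (red, Omega, Gus), (white, Delta, Ned), (white, Echo, Ned), (white, Vega, Ned), (white, Zephyr, Ned)}

{(gold, Vega, Ola), (gold, Vega, Vic), (red, Beta, Gus), (red, Helix, Gus), (red, Omega, Gus), (white, Delta, Ned), (white, Echo, Ned), (white, Vega, Ned), (white, Zephyr, Ned)}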